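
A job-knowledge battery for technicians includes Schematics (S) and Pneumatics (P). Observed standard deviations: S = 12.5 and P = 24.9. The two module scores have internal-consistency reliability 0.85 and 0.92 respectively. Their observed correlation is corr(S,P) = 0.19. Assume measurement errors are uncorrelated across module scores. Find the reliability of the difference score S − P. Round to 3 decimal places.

0.889

Var(S−P) = 12.5² + 24.9² − 2·12.5·24.9·0.19 = 776.26 − 118.275 = 657.985.
With uncorrelated errors the cross-covariances are all true-score covariance, so they carry over unchanged; only the diagonal terms shrink to ρᵢσᵢ².
True-score variance = [12.5²·0.85 + 24.9²·0.92] − 118.275 = 703.222 − 118.275 = 584.947.
Reliability = 584.947 / 657.985 = 0.889.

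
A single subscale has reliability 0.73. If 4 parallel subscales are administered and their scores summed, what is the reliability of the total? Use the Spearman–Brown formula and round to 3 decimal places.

ρ_k = kρ / (1 + (k−1)ρ) = 4·0.73 / (1 + 3·0.73) = 2.920 / 3.190 = 0.915.

0.915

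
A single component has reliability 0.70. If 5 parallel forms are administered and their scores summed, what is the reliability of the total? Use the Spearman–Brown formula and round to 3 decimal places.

0.921

ρ_k = kρ / (1 + (k−1)ρ) = 5·0.70 / (1 + 4·0.70) = 3.500 / 3.800 = 0.921.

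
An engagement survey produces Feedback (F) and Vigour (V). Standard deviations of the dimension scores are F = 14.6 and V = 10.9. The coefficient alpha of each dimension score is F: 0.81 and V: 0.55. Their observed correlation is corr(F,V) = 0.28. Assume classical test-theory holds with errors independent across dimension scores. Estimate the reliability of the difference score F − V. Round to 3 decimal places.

Var(F−V) = 14.6² + 10.9² − 2·14.6·10.9·0.28 = 331.97 − 89.1184 = 242.852.
Because errors are independent across components, Cov(Tᵢ,Tⱼ) = Cov(Xᵢ,Xⱼ); the off-diagonal part of the true-score variance is the same as above.
True-score variance = [14.6²·0.81 + 10.9²·0.55] − 89.1184 = 238.005 − 89.1184 = 148.887.
Reliability = 148.887 / 242.852 = 0.613.

0.613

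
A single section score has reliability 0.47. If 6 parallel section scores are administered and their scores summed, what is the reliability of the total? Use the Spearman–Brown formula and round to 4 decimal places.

0.8418

ρ_k = kρ / (1 + (k−1)ρ) = 6·0.47 / (1 + 5·0.47) = 2.820 / 3.350 = 0.8418.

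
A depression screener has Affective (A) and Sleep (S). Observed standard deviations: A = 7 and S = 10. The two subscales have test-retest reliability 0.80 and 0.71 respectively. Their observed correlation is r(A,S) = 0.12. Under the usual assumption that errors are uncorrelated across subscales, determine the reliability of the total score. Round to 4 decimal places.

Var(A+S) = 7² + 10² + 2·[7·10·0.12] = 149 + 16.8 = 165.8.
Because errors are independent across components, Cov(Tᵢ,Tⱼ) = Cov(Xᵢ,Xⱼ); the off-diagonal part of the true-score variance is the same as above.
True-score variance = [7²·0.80 + 10²·0.71] + 16.8 = 110.2 + 16.8 = 127.
Reliability = 127 / 165.8 = 0.7660.

0.7660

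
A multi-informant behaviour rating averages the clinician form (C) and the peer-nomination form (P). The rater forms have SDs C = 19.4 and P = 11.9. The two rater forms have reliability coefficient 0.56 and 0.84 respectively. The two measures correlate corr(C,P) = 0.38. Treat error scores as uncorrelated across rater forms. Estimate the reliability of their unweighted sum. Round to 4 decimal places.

0.7285

Var(C+P) = 19.4² + 11.9² + 2·[19.4·11.9·0.38] = 517.97 + 175.454 = 693.424.
With uncorrelated errors the cross-covariances are all true-score covariance, so they carry over unchanged; only the diagonal terms shrink to ρᵢσᵢ².
True-score variance = [19.4²·0.56 + 11.9²·0.84] + 175.454 = 329.714 + 175.454 = 505.168.
Reliability = 505.168 / 693.424 = 0.7285.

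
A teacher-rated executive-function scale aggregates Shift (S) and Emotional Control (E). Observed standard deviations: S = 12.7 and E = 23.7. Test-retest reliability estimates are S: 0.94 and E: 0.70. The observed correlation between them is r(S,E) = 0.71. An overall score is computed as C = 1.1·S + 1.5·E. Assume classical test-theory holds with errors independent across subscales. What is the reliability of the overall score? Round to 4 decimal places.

0.8194

Var(C) = 1.1²·12.7² + 1.5²·23.7² + 2·[1.65·12.7·23.7·0.71] = 1458.96 + 705.22 = 2164.18.
Because errors are independent across components, Cov(Tᵢ,Tⱼ) = Cov(Xᵢ,Xⱼ); the off-diagonal part of the true-score variance is the same as above.
True-score variance = [1.1²·12.7²·0.94 + 1.5²·23.7²·0.70] + 705.22 = 1068.11 + 705.22 = 1773.33.
Reliability = 1773.33 / 2164.18 = 0.8194.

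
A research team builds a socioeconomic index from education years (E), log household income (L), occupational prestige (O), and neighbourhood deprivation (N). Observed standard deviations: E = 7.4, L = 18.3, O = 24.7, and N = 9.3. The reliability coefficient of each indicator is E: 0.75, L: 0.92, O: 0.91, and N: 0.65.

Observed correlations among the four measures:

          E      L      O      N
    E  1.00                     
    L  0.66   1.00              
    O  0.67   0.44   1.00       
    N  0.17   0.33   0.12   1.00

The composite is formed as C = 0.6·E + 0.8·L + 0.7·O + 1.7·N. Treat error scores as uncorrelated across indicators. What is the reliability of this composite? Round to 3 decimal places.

Var(C) = 0.6²·7.4² + 0.8²·18.3² + 0.7²·24.7² + 1.7²·9.3² + 2·[0.48·7.4·18.3·0.66 + 0.42·7.4·24.7·0.67 + 1.02·7.4·9.3·0.17 + 0.56·18.3·24.7·0.44 + 1.36·18.3·9.3·0.33 + 1.19·24.7·9.3·0.12] = 782.943 + 653.656 = 1436.6.
With uncorrelated errors the cross-covariances are all true-score covariance, so they carry over unchanged; only the diagonal terms shrink to ρᵢσᵢ².
True-score variance = [0.6²·7.4²·0.75 + 0.8²·18.3²·0.92 + 0.7²·24.7²·0.91 + 1.7²·9.3²·0.65] + 653.656 = 646.479 + 653.656 = 1300.13.
Reliability = 1300.13 / 1436.6 = 0.905.

0.905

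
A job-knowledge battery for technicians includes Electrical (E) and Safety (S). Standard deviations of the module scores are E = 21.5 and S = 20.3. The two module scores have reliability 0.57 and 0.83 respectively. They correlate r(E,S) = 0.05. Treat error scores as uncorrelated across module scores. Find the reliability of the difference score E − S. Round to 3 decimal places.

0.676

Var(E−S) = 21.5² + 20.3² − 2·21.5·20.3·0.05 = 874.34 − 43.645 = 830.695.
Under uncorrelated errors the observed covariances equal the true-score covariances, so only the own-variance terms attenuate.
True-score variance = [21.5²·0.57 + 20.3²·0.83] − 43.645 = 605.517 − 43.645 = 561.872.
Reliability = 561.872 / 830.695 = 0.676.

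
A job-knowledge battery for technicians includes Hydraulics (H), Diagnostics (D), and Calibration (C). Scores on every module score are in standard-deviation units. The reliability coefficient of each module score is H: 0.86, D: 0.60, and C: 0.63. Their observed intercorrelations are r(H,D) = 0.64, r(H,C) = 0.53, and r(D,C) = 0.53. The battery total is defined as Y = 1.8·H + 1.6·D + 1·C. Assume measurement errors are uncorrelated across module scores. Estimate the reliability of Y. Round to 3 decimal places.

0.869

Var(Y) = 1.8² + 1.6² + 1 + 2·[2.88·0.64 + 1.8·0.53 + 1.6·0.53] = 6.8 + 7.2904 = 14.0904.
With uncorrelated errors the cross-covariances are all true-score covariance, so they carry over unchanged; only the diagonal terms shrink to ρᵢσᵢ².
True-score variance = [1.8²·0.86 + 1.6²·0.60 + 0.63] + 7.2904 = 4.9524 + 7.2904 = 12.2428.
Reliability = 12.2428 / 14.0904 = 0.869.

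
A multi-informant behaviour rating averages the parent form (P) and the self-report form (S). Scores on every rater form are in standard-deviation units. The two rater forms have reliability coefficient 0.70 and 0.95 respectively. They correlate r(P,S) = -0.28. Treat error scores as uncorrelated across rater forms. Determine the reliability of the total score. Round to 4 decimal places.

0.7569

Var(P+S) = 2 + 2·[(-0.28)] = 2 − 0.56 = 1.44.
Under uncorrelated errors the observed covariances equal the true-score covariances, so only the own-variance terms attenuate.
True-score variance = [0.70 + 0.95] − 0.56 = 1.65 − 0.56 = 1.09.
Reliability = 1.09 / 1.44 = 0.7569.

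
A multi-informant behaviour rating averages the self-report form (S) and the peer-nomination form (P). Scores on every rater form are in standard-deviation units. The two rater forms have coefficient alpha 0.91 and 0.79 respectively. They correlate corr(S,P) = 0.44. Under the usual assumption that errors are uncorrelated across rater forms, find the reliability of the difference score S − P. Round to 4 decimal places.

0.7321

Var(S−P) = 1 + 1 − 2·0.44 = 2 − 0.88 = 1.12.
Because errors are independent across components, Cov(Tᵢ,Tⱼ) = Cov(Xᵢ,Xⱼ); the off-diagonal part of the true-score variance is the same as above.
True-score variance = [0.91 + 0.79] − 0.88 = 1.7 − 0.88 = 0.82.
Reliability = 0.82 / 1.12 = 0.7321.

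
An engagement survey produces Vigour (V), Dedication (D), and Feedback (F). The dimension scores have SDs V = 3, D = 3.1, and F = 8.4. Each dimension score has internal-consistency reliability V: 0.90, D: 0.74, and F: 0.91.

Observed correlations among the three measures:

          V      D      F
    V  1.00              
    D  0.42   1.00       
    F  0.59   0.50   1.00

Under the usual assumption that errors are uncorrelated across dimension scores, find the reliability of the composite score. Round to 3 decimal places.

0.936

Var(V+D+F) = 3² + 3.1² + 8.4² + 2·[3·3.1·0.42 + 3·8.4·0.59 + 3.1·8.4·0.50] = 89.17 + 63.588 = 152.758.
Because errors are independent across components, Cov(Tᵢ,Tⱼ) = Cov(Xᵢ,Xⱼ); the off-diagonal part of the true-score variance is the same as above.
True-score variance = [3²·0.90 + 3.1²·0.74 + 8.4²·0.91] + 63.588 = 79.421 + 63.588 = 143.009.
Reliability = 143.009 / 152.758 = 0.936.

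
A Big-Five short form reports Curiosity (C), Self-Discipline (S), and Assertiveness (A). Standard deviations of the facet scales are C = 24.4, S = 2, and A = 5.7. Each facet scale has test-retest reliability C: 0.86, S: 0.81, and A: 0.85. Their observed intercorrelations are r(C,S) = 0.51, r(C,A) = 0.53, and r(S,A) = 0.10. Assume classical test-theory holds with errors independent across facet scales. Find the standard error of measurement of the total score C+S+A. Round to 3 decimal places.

9.433

Var(total) = 631.85 + 199.481 = 831.331.
True-score variance = 542.866 + 199.481 = 742.347, so reliability = 0.8930.
Error variance = 831.331 − 742.347 = 88.9839; SEM = √88.9839 = 9.433.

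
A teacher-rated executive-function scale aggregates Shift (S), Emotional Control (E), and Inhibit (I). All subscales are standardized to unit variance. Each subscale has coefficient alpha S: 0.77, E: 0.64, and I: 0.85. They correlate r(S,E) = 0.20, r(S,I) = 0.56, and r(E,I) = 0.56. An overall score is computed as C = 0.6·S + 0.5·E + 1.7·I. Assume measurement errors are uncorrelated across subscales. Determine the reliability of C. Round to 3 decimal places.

0.894

Var(C) = 0.6² + 0.5² + 1.7² + 2·[0.3·0.20 + 1.02·0.56 + 0.85·0.56] = 3.5 + 2.2144 = 5.7144.
Because errors are independent across components, Cov(Tᵢ,Tⱼ) = Cov(Xᵢ,Xⱼ); the off-diagonal part of the true-score variance is the same as above.
True-score variance = [0.6²·0.77 + 0.5²·0.64 + 1.7²·0.85] + 2.2144 = 2.8937 + 2.2144 = 5.1081.
Reliability = 5.1081 / 5.7144 = 0.894.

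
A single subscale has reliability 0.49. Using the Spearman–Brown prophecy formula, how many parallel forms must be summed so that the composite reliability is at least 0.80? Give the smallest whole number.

5

k ≥ ρ*(1−ρ₁)/(ρ₁(1−ρ*)) = 0.80·0.51 / (0.49·0.20) = 4.163.
Smallest integer k = 5.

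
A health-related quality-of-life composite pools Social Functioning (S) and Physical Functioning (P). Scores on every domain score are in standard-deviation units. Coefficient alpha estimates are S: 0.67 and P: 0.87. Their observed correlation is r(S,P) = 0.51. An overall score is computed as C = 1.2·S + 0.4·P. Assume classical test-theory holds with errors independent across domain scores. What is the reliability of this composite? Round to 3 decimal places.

Var(C) = 1.2² + 0.4² + 2·[0.48·0.51] = 1.6 + 0.4896 = 2.0896.
Under uncorrelated errors the observed covariances equal the true-score covariances, so only the own-variance terms attenuate.
True-score variance = [1.2²·0.67 + 0.4²·0.87] + 0.4896 = 1.104 + 0.4896 = 1.5936.
Reliability = 1.5936 / 2.0896 = 0.763.

0.763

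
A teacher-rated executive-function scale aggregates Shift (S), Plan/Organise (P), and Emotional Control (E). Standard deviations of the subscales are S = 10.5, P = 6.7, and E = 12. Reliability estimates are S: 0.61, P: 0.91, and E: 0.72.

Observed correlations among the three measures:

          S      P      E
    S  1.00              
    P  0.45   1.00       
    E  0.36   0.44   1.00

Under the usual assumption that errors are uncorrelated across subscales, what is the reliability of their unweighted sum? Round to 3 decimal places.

0.833

Var(S+P+E) = 10.5² + 6.7² + 12² + 2·[10.5·6.7·0.45 + 10.5·12·0.36 + 6.7·12·0.44] = 299.14 + 224.787 = 523.927.
With uncorrelated errors the cross-covariances are all true-score covariance, so they carry over unchanged; only the diagonal terms shrink to ρᵢσᵢ².
True-score variance = [10.5²·0.61 + 6.7²·0.91 + 12²·0.72] + 224.787 = 211.782 + 224.787 = 436.569.
Reliability = 436.569 / 523.927 = 0.833.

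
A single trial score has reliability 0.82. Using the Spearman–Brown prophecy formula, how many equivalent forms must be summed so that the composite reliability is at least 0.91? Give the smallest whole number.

k ≥ ρ*(1−ρ₁)/(ρ₁(1−ρ*)) = 0.91·0.18 / (0.82·0.09) = 2.220.
Smallest integer k = 3.

3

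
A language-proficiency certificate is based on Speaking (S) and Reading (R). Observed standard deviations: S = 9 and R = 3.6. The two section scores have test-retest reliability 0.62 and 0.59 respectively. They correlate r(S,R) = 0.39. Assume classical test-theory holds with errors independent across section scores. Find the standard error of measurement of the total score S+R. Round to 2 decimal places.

Var(total) = 93.96 + 25.272 = 119.232.
True-score variance = 57.8664 + 25.272 = 83.1384, so reliability = 0.6973.
Error variance = 119.232 − 83.1384 = 36.0936; SEM = √36.0936 = 6.01.

6.01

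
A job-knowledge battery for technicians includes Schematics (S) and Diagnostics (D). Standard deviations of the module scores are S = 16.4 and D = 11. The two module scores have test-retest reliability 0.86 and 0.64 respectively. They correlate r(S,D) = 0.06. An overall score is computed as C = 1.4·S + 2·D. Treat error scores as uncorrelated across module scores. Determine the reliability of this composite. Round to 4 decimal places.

Var(C) = 1.4²·16.4² + 2²·11² + 2·[2.8·16.4·11·0.06] = 1011.16 + 60.6144 = 1071.78.
Under uncorrelated errors the observed covariances equal the true-score covariances, so only the own-variance terms attenuate.
True-score variance = [1.4²·16.4²·0.86 + 2²·11²·0.64] + 60.6144 = 763.119 + 60.6144 = 823.733.
Reliability = 823.733 / 1071.78 = 0.7686.

0.7686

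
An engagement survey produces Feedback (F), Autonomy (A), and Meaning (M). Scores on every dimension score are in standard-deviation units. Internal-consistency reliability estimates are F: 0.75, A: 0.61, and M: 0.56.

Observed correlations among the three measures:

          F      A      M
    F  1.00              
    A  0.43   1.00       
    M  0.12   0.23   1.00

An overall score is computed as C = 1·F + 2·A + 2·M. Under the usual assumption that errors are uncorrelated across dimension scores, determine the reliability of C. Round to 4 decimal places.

Var(C) = 1 + 2² + 2² + 2·[2·0.43 + 2·0.12 + 4·0.23] = 9 + 4.04 = 13.04.
Under uncorrelated errors the observed covariances equal the true-score covariances, so only the own-variance terms attenuate.
True-score variance = [0.75 + 2²·0.61 + 2²·0.56] + 4.04 = 5.43 + 4.04 = 9.47.
Reliability = 9.47 / 13.04 = 0.7262.

0.7262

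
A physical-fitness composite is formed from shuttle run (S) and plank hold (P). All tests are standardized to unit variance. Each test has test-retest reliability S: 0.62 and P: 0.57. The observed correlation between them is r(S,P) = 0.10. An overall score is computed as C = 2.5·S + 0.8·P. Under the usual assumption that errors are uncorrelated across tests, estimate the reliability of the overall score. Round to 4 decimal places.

0.6365

Var(C) = 2.5² + 0.8² + 2·[2·0.10] = 6.89 + 0.4 = 7.29.
With uncorrelated errors the cross-covariances are all true-score covariance, so they carry over unchanged; only the diagonal terms shrink to ρᵢσᵢ².
True-score variance = [2.5²·0.62 + 0.8²·0.57] + 0.4 = 4.2398 + 0.4 = 4.6398.
Reliability = 4.6398 / 7.29 = 0.6365.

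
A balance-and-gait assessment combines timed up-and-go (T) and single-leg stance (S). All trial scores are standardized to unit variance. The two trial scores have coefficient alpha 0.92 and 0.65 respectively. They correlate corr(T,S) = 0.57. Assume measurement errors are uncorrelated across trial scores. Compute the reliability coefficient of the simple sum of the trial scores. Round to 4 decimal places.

0.8631

Var(T+S) = 2 + 2·[0.57] = 2 + 1.14 = 3.14.
With uncorrelated errors the cross-covariances are all true-score covariance, so they carry over unchanged; only the diagonal terms shrink to ρᵢσᵢ².
True-score variance = [0.92 + 0.65] + 1.14 = 1.57 + 1.14 = 2.71.
Reliability = 2.71 / 3.14 = 0.8631.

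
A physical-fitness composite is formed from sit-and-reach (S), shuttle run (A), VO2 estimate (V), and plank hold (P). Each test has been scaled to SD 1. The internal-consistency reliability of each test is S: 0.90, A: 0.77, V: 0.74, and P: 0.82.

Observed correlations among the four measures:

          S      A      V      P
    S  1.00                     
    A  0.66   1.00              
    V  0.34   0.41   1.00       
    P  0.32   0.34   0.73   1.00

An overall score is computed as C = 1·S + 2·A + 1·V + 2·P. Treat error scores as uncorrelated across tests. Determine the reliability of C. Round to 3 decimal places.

Var(C) = 1 + 2² + 1 + 2² + 2·[2·0.66 + 0.34 + 2·0.32 + 2·0.41 + 4·0.34 + 2·0.73] = 10 + 11.88 = 21.88.
Under uncorrelated errors the observed covariances equal the true-score covariances, so only the own-variance terms attenuate.
True-score variance = [0.90 + 2²·0.77 + 0.74 + 2²·0.82] + 11.88 = 8 + 11.88 = 19.88.
Reliability = 19.88 / 21.88 = 0.909.

0.909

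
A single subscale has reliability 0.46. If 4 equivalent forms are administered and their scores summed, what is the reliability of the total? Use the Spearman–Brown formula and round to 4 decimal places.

0.7731

ρ_k = kρ / (1 + (k−1)ρ) = 4·0.46 / (1 + 3·0.46) = 1.840 / 2.380 = 0.7731.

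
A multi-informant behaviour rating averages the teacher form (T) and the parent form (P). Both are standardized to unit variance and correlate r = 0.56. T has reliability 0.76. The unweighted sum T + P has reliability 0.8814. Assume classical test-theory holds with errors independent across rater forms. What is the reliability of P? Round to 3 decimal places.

Var(T+P) = 2 + 2·0.56 = 3.120.
True-score variance = ρ_T + ρ_P + 2·0.56, so 0.8814 = (0.76 + ρ_P + 1.12) / 3.120.
ρ_P = 0.8814·3.120 − 0.76 − 1.12 = 0.870.

0.870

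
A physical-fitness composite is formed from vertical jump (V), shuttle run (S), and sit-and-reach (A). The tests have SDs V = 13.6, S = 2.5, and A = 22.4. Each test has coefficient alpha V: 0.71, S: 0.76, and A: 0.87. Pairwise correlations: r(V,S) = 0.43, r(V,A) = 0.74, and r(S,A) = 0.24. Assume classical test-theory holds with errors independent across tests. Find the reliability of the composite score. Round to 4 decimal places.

Var(V+S+A) = 13.6² + 2.5² + 22.4² + 2·[13.6·2.5·0.43 + 13.6·22.4·0.74 + 2.5·22.4·0.24] = 692.97 + 506.987 = 1199.96.
With uncorrelated errors the cross-covariances are all true-score covariance, so they carry over unchanged; only the diagonal terms shrink to ρᵢσᵢ².
True-score variance = [13.6²·0.71 + 2.5²·0.76 + 22.4²·0.87] + 506.987 = 572.603 + 506.987 = 1079.59.
Reliability = 1079.59 / 1199.96 = 0.8997.

0.8997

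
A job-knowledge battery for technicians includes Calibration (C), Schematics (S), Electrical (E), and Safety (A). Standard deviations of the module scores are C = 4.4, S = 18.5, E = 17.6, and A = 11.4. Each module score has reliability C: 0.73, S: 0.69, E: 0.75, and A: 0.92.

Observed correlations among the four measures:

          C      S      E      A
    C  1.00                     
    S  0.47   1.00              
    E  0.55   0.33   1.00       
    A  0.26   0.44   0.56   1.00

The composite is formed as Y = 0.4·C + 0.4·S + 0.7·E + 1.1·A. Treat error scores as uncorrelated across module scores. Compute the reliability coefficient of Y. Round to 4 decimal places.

Var(Y) = 0.4²·4.4² + 0.4²·18.5² + 0.7²·17.6² + 1.1²·11.4² + 2·[0.16·4.4·18.5·0.47 + 0.28·4.4·17.6·0.55 + 0.44·4.4·11.4·0.26 + 0.28·18.5·17.6·0.33 + 0.44·18.5·11.4·0.44 + 0.77·17.6·11.4·0.56] = 366.892 + 362.434 = 729.326.
Because errors are independent across components, Cov(Tᵢ,Tⱼ) = Cov(Xᵢ,Xⱼ); the off-diagonal part of the true-score variance is the same as above.
True-score variance = [0.4²·4.4²·0.73 + 0.4²·18.5²·0.69 + 0.7²·17.6²·0.75 + 1.1²·11.4²·0.92] + 362.434 = 298.554 + 362.434 = 660.988.
Reliability = 660.988 / 729.326 = 0.9063.

0.9063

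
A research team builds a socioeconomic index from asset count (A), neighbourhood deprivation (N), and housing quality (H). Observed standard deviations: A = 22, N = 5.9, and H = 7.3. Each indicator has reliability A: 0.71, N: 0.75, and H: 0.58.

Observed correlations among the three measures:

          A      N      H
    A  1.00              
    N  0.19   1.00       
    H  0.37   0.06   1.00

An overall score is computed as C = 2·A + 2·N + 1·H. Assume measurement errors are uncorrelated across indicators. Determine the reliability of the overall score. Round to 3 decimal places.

0.760

Var(C) = 2²·22² + 2²·5.9² + 7.3² + 2·[4·22·5.9·0.19 + 2·22·7.3·0.37 + 2·5.9·7.3·0.06] = 2128.53 + 445.321 = 2573.85.
Under uncorrelated errors the observed covariances equal the true-score covariances, so only the own-variance terms attenuate.
True-score variance = [2²·22²·0.71 + 2²·5.9²·0.75 + 7.3²·0.58] + 445.321 = 1509.9 + 445.321 = 1955.22.
Reliability = 1955.22 / 2573.85 = 0.760.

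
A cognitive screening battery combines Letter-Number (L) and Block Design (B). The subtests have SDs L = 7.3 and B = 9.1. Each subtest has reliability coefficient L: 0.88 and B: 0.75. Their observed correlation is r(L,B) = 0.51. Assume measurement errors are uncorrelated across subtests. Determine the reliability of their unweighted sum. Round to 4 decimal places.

Var(L+B) = 7.3² + 9.1² + 2·[7.3·9.1·0.51] = 136.1 + 67.7586 = 203.859.
With uncorrelated errors the cross-covariances are all true-score covariance, so they carry over unchanged; only the diagonal terms shrink to ρᵢσᵢ².
True-score variance = [7.3²·0.88 + 9.1²·0.75] + 67.7586 = 109.003 + 67.7586 = 176.761.
Reliability = 176.761 / 203.859 = 0.8671.

0.8671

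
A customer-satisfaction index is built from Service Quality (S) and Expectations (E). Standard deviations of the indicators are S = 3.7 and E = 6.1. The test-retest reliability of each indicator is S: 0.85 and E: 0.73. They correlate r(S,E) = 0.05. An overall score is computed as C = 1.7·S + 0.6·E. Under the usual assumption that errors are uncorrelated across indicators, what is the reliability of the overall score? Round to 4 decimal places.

Var(C) = 1.7²·3.7² + 0.6²·6.1² + 2·[1.02·3.7·6.1·0.05] = 52.9597 + 2.30214 = 55.2618.
Because errors are independent across components, Cov(Tᵢ,Tⱼ) = Cov(Xᵢ,Xⱼ); the off-diagonal part of the true-score variance is the same as above.
True-score variance = [1.7²·3.7²·0.85 + 0.6²·6.1²·0.73] + 2.30214 = 43.4083 + 2.30214 = 45.7104.
Reliability = 45.7104 / 55.2618 = 0.8272.

0.8272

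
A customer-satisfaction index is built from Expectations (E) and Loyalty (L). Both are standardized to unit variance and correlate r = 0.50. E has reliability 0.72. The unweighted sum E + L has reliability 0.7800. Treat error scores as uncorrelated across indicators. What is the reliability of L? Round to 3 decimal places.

0.620

Var(E+L) = 2 + 2·0.50 = 3.000.
True-score variance = ρ_E + ρ_L + 2·0.50, so 0.7800 = (0.72 + ρ_L + 1.00) / 3.000.
ρ_L = 0.7800·3.000 − 0.72 − 1.00 = 0.620.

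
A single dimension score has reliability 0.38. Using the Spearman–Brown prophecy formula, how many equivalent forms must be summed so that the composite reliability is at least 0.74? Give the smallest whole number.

5

k ≥ ρ*(1−ρ₁)/(ρ₁(1−ρ*)) = 0.74·0.62 / (0.38·0.26) = 4.644.
Smallest integer k = 5.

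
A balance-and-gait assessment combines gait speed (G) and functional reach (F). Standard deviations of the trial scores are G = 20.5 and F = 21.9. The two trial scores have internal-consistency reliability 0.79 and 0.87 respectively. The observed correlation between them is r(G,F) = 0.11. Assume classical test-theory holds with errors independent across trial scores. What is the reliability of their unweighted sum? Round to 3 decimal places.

0.849

Var(G+F) = 20.5² + 21.9² + 2·[20.5·21.9·0.11] = 899.86 + 98.769 = 998.629.
With uncorrelated errors the cross-covariances are all true-score covariance, so they carry over unchanged; only the diagonal terms shrink to ρᵢσᵢ².
True-score variance = [20.5²·0.79 + 21.9²·0.87] + 98.769 = 749.258 + 98.769 = 848.027.
Reliability = 848.027 / 998.629 = 0.849.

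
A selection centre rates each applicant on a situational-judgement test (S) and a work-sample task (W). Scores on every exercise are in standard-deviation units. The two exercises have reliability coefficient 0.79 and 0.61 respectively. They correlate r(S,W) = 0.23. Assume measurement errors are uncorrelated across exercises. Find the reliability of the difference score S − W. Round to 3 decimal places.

Var(S−W) = 1 + 1 − 2·0.23 = 2 − 0.46 = 1.54.
Because errors are independent across components, Cov(Tᵢ,Tⱼ) = Cov(Xᵢ,Xⱼ); the off-diagonal part of the true-score variance is the same as above.
True-score variance = [0.79 + 0.61] − 0.46 = 1.4 − 0.46 = 0.94.
Reliability = 0.94 / 1.54 = 0.610.

0.610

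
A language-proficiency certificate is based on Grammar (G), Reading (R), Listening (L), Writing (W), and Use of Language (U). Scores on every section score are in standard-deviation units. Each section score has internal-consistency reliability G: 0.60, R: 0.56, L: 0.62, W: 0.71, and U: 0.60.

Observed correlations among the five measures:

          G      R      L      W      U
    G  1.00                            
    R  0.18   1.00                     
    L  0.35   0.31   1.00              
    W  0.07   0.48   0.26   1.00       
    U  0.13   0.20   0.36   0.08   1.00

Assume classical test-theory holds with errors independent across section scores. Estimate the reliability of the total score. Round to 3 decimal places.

0.806

Var(G+R+L+W+U) = 5 + 2·[0.18 + 0.35 + 0.07 + 0.13 + 0.31 + 0.48 + 0.20 + 0.26 + 0.36 + 0.08] = 5 + 4.84 = 9.84.
Under uncorrelated errors the observed covariances equal the true-score covariances, so only the own-variance terms attenuate.
True-score variance = [0.60 + 0.56 + 0.62 + 0.71 + 0.60] + 4.84 = 3.09 + 4.84 = 7.93.
Reliability = 7.93 / 9.84 = 0.806.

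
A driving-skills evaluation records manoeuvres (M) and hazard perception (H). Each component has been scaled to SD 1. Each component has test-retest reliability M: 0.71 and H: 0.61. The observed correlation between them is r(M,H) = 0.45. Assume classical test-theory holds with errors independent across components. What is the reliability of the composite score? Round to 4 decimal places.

Var(M+H) = 2 + 2·[0.45] = 2 + 0.9 = 2.9.
With uncorrelated errors the cross-covariances are all true-score covariance, so they carry over unchanged; only the diagonal terms shrink to ρᵢσᵢ².
True-score variance = [0.71 + 0.61] + 0.9 = 1.32 + 0.9 = 2.22.
Reliability = 2.22 / 2.9 = 0.7655.

0.7655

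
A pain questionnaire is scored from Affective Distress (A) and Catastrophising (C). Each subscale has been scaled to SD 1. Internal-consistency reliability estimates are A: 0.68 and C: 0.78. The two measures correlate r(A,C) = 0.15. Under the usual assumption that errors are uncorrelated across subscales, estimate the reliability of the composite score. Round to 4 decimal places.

0.7652

Var(A+C) = 2 + 2·[0.15] = 2 + 0.3 = 2.3.
With uncorrelated errors the cross-covariances are all true-score covariance, so they carry over unchanged; only the diagonal terms shrink to ρᵢσᵢ².
True-score variance = [0.68 + 0.78] + 0.3 = 1.46 + 0.3 = 1.76.
Reliability = 1.76 / 2.3 = 0.7652.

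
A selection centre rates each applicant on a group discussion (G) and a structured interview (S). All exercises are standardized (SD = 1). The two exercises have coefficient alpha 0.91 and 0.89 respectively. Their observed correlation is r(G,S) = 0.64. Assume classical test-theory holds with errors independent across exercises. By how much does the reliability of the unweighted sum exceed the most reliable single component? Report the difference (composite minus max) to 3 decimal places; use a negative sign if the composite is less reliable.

0.029

Var(sum) = 2 + 1.28 = 3.28; true-score variance = 1.8 + 1.28 = 3.08; composite reliability = 0.9390.
Max component reliability = 0.9100.
Difference = 0.9390 − 0.9100 = 0.029.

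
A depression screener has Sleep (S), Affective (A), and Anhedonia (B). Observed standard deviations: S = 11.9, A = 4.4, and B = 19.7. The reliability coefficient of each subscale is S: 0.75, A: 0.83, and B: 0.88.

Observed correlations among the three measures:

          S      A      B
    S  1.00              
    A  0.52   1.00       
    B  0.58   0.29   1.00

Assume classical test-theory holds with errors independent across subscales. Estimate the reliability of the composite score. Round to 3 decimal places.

Var(S+A+B) = 11.9² + 4.4² + 19.7² + 2·[11.9·4.4·0.52 + 11.9·19.7·0.58 + 4.4·19.7·0.29] = 549.06 + 376.668 = 925.728.
Because errors are independent across components, Cov(Tᵢ,Tⱼ) = Cov(Xᵢ,Xⱼ); the off-diagonal part of the true-score variance is the same as above.
True-score variance = [11.9²·0.75 + 4.4²·0.83 + 19.7²·0.88] + 376.668 = 463.795 + 376.668 = 840.463.
Reliability = 840.463 / 925.728 = 0.908.

0.908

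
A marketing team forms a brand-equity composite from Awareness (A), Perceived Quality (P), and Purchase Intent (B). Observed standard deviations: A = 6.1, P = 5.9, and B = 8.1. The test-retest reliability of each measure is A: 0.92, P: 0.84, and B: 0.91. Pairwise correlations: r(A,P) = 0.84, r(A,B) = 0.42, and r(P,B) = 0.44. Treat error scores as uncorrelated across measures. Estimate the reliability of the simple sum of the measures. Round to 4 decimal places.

0.9487

Var(A+P+B) = 6.1² + 5.9² + 8.1² + 2·[6.1·5.9·0.84 + 6.1·8.1·0.42 + 5.9·8.1·0.44] = 137.63 + 144.023 = 281.653.
With uncorrelated errors the cross-covariances are all true-score covariance, so they carry over unchanged; only the diagonal terms shrink to ρᵢσᵢ².
True-score variance = [6.1²·0.92 + 5.9²·0.84 + 8.1²·0.91] + 144.023 = 123.179 + 144.023 = 267.202.
Reliability = 267.202 / 281.653 = 0.9487.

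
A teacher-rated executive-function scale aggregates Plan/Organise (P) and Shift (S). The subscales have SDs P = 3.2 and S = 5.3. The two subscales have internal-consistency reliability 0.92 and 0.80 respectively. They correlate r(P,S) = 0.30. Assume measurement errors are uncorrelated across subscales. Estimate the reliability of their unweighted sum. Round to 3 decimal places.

0.867

Var(P+S) = 3.2² + 5.3² + 2·[3.2·5.3·0.30] = 38.33 + 10.176 = 48.506.
Under uncorrelated errors the observed covariances equal the true-score covariances, so only the own-variance terms attenuate.
True-score variance = [3.2²·0.92 + 5.3²·0.80] + 10.176 = 31.8928 + 10.176 = 42.0688.
Reliability = 42.0688 / 48.506 = 0.867.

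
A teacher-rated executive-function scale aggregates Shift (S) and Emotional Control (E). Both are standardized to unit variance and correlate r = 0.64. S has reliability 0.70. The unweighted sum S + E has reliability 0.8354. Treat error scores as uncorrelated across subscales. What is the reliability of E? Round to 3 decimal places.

Var(S+E) = 2 + 2·0.64 = 3.280.
True-score variance = ρ_S + ρ_E + 2·0.64, so 0.8354 = (0.70 + ρ_E + 1.28) / 3.280.
ρ_E = 0.8354·3.280 − 0.70 − 1.28 = 0.760.

0.760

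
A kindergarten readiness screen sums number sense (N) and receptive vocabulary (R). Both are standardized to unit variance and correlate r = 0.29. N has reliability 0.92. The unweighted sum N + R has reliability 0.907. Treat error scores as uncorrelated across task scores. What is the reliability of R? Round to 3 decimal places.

0.840

Var(N+R) = 2 + 2·0.29 = 2.580.
True-score variance = ρ_N + ρ_R + 2·0.29, so 0.907 = (0.92 + ρ_R + 0.58) / 2.580.
ρ_R = 0.907·2.580 − 0.92 − 0.58 = 0.840.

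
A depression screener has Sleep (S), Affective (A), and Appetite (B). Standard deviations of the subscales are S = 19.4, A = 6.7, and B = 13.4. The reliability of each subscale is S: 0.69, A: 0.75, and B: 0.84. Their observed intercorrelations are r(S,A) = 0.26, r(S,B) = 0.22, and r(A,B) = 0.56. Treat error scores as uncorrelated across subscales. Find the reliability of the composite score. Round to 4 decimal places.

0.8227

Var(S+A+B) = 19.4² + 6.7² + 13.4² + 2·[19.4·6.7·0.26 + 19.4·13.4·0.22 + 6.7·13.4·0.56] = 600.81 + 282.526 = 883.336.
With uncorrelated errors the cross-covariances are all true-score covariance, so they carry over unchanged; only the diagonal terms shrink to ρᵢσᵢ².
True-score variance = [19.4²·0.69 + 6.7²·0.75 + 13.4²·0.84] + 282.526 = 444.186 + 282.526 = 726.712.
Reliability = 726.712 / 883.336 = 0.8227.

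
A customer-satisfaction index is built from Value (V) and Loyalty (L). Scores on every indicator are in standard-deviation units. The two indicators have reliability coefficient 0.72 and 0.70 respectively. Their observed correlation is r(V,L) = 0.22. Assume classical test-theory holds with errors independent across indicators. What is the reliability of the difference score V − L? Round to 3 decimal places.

Var(V−L) = 1 + 1 − 2·0.22 = 2 − 0.44 = 1.56.
With uncorrelated errors the cross-covariances are all true-score covariance, so they carry over unchanged; only the diagonal terms shrink to ρᵢσᵢ².
True-score variance = [0.72 + 0.70] − 0.44 = 1.42 − 0.44 = 0.98.
Reliability = 0.98 / 1.56 = 0.628.

0.628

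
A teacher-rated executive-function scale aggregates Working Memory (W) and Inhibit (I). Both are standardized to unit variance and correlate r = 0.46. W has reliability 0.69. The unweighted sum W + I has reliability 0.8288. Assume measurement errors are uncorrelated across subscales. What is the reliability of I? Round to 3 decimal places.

Var(W+I) = 2 + 2·0.46 = 2.920.
True-score variance = ρ_W + ρ_I + 2·0.46, so 0.8288 = (0.69 + ρ_I + 0.92) / 2.920.
ρ_I = 0.8288·2.920 − 0.69 − 0.92 = 0.810.

0.810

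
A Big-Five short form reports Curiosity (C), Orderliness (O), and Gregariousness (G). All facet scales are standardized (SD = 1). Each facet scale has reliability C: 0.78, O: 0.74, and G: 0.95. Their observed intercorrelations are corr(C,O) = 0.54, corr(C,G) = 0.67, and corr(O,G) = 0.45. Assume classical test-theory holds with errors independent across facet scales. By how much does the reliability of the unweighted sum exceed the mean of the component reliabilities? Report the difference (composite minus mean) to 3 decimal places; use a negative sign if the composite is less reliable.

0.093

Var(sum) = 3 + 3.32 = 6.32; true-score variance = 2.47 + 3.32 = 5.79; composite reliability = 0.9161.
Mean component reliability = 0.8233.
Difference = 0.9161 − 0.8233 = 0.093.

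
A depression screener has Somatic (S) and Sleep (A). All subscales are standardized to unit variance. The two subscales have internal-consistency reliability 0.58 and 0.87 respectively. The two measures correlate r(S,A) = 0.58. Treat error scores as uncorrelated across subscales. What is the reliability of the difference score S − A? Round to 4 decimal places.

0.3452

Var(S−A) = 1 + 1 − 2·0.58 = 2 − 1.16 = 0.84.
With uncorrelated errors the cross-covariances are all true-score covariance, so they carry over unchanged; only the diagonal terms shrink to ρᵢσᵢ².
True-score variance = [0.58 + 0.87] − 1.16 = 1.45 − 1.16 = 0.29.
Reliability = 0.29 / 0.84 = 0.3452.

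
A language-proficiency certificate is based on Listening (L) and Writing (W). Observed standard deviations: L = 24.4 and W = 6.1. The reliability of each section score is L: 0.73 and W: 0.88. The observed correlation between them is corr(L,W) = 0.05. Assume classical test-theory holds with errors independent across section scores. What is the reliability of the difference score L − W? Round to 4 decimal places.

Var(L−W) = 24.4² + 6.1² − 2·24.4·6.1·0.05 = 632.57 − 14.884 = 617.686.
Under uncorrelated errors the observed covariances equal the true-score covariances, so only the own-variance terms attenuate.
True-score variance = [24.4²·0.73 + 6.1²·0.88] − 14.884 = 467.358 − 14.884 = 452.474.
Reliability = 452.474 / 617.686 = 0.7325.

0.7325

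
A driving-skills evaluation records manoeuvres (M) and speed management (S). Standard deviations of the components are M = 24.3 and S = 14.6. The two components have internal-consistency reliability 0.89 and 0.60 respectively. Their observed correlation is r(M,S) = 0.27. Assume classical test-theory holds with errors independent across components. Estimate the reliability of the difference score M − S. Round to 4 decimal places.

Var(M−S) = 24.3² + 14.6² − 2·24.3·14.6·0.27 = 803.65 − 191.581 = 612.069.
Because errors are independent across components, Cov(Tᵢ,Tⱼ) = Cov(Xᵢ,Xⱼ); the off-diagonal part of the true-score variance is the same as above.
True-score variance = [24.3²·0.89 + 14.6²·0.60] − 191.581 = 653.432 − 191.581 = 461.851.
Reliability = 461.851 / 612.069 = 0.7546.

0.7546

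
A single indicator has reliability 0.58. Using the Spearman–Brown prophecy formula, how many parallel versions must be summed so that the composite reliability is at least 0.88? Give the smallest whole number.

6

k ≥ ρ*(1−ρ₁)/(ρ₁(1−ρ*)) = 0.88·0.42 / (0.58·0.12) = 5.310.
Smallest integer k = 6.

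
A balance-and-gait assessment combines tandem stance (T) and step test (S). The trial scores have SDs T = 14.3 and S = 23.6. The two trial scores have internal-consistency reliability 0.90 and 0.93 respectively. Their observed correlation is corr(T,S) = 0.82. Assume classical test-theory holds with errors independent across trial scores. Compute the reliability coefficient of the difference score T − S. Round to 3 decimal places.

Var(T−S) = 14.3² + 23.6² − 2·14.3·23.6·0.82 = 761.45 − 553.467 = 207.983.
Under uncorrelated errors the observed covariances equal the true-score covariances, so only the own-variance terms attenuate.
True-score variance = [14.3²·0.90 + 23.6²·0.93] − 553.467 = 702.014 − 553.467 = 148.547.
Reliability = 148.547 / 207.983 = 0.714.

0.714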